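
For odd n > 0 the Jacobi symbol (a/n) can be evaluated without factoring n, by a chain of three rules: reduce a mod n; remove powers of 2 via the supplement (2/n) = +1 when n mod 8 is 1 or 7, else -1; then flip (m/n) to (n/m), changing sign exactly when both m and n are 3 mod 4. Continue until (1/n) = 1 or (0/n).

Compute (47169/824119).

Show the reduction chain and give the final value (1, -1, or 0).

reciprocity: (47169/824119) = +1·(824119/47169) since 47169 mod 4 = 1, 824119 mod 4 = 3; sign now +1
(824119/47169) = (22246/47169)   [reduce mod 47169]
22246 = 2^1·11123; (2/47169) = +1 since 47169 mod 8 = 1, so (22246/47169) = (+1)^1·(11123/47169); sign now +1
reciprocity: (11123/47169) = +1·(47169/11123) since 11123 mod 4 = 3, 47169 mod 4 = 1; sign now +1
(47169/11123) = (2677/11123)   [reduce mod 11123]
reciprocity: (2677/11123) = +1·(11123/2677) since 2677 mod 4 = 1, 11123 mod 4 = 3; sign now +1
(11123/2677) = (415/2677)   [reduce mod 2677]
reciprocity: (415/2677) = +1·(2677/415) since 415 mod 4 = 3, 2677 mod 4 = 1; sign now +1
(2677/415) = (187/415)   [reduce mod 415]
reciprocity: (187/415) = -1·(415/187) since 187 mod 4 = 3, 415 mod 4 = 3; sign now -1
(415/187) = (41/187)   [reduce mod 187]
reciprocity: (41/187) = +1·(187/41) since 41 mod 4 = 1, 187 mod 4 = 3; sign now -1
(187/41) = (23/41)   [reduce mod 41]
reciprocity: (23/41) = +1·(41/23) since 23 mod 4 = 3, 41 mod 4 = 1; sign now -1
(41/23) = (18/23)   [reduce mod 23]
18 = 2^1·9; (2/23) = +1 since 23 mod 8 = 7, so (18/23) = (+1)^1·(9/23); sign now -1
reciprocity: (9/23) = +1·(23/9) since 9 mod 4 = 1, 23 mod 4 = 3; sign now -1
(23/9) = (5/9)   [reduce mod 9]
reciprocity: (5/9) = +1·(9/5) since 5 mod 4 = 1, 9 mod 4 = 1; sign now -1
(9/5) = (4/5)   [reduce mod 5]
4 = 2^2·1; (2/5) = -1 since 5 mod 8 = 5, so (4/5) = (-1)^2·(1/5); sign now -1
(1/5) = 1; final value = sign = -1

-1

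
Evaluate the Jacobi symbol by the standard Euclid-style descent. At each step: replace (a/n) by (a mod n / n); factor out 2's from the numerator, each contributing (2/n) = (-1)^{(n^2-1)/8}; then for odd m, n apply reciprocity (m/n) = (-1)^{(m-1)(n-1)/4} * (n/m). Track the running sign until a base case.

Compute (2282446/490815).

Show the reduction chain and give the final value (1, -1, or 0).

1

(2282446/490815): 2282446 mod 490815 = 319186, so (2282446/490815) = (319186/490815)
factor out 2^1: 319186 = 2^1·159593; with 490815 mod 8 = 7, (2/490815) = +1; sign now +1; continue with (159593/490815)
flip (159593/490815) -> (490815/159593): both odd, 159593 mod 4 = 1, 490815 mod 4 = 3, so the flip contributes +1; sign now +1
(490815/159593): 490815 mod 159593 = 12036, so (490815/159593) = (12036/159593)
factor out 2^2: 12036 = 2^2·3009; with 159593 mod 8 = 1, (2/159593) = +1; sign now +1; continue with (3009/159593)
flip (3009/159593) -> (159593/3009): both odd, 3009 mod 4 = 1, 159593 mod 4 = 1, so the flip contributes +1; sign now +1
(159593/3009): 159593 mod 3009 = 116, so (159593/3009) = (116/3009)
factor out 2^2: 116 = 2^2·29; with 3009 mod 8 = 1, (2/3009) = +1; sign now +1; continue with (29/3009)
flip (29/3009) -> (3009/29): both odd, 29 mod 4 = 1, 3009 mod 4 = 1, so the flip contributes +1; sign now +1
(3009/29): 3009 mod 29 = 22, so (3009/29) = (22/29)
factor out 2^1: 22 = 2^1·11; with 29 mod 8 = 5, (2/29) = -1; sign now -1; continue with (11/29)
flip (11/29) -> (29/11): both odd, 11 mod 4 = 3, 29 mod 4 = 1, so the flip contributes +1; sign now -1
(29/11): 29 mod 11 = 7, so (29/11) = (7/11)
flip (7/11) -> (11/7): both odd, 7 mod 4 = 3, 11 mod 4 = 3, so the flip contributes -1; sign now +1
(11/7): 11 mod 7 = 4, so (11/7) = (4/7)
factor out 2^2: 4 = 2^2·1; with 7 mod 8 = 7, (2/7) = +1; sign now +1; continue with (1/7)
reached (1/7) = 1, so the symbol is +1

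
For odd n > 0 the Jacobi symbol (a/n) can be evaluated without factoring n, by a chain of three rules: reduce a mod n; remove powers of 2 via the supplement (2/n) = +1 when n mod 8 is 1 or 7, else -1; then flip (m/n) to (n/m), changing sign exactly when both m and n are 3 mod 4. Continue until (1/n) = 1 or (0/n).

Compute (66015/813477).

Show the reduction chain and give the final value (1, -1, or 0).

reciprocity: (66015/813477) = +1·(813477/66015) since 66015 mod 4 = 3, 813477 mod 4 = 1; sign now +1
(813477/66015) = (21297/66015)   [reduce mod 66015]
reciprocity: (21297/66015) = +1·(66015/21297) since 21297 mod 4 = 1, 66015 mod 4 = 3; sign now +1
(66015/21297) = (2124/21297)   [reduce mod 21297]
2124 = 2^2·531; (2/21297) = +1 since 21297 mod 8 = 1, so (2124/21297) = (+1)^2·(531/21297); sign now +1
reciprocity: (531/21297) = +1·(21297/531) since 531 mod 4 = 3, 21297 mod 4 = 1; sign now +1
(21297/531) = (57/531)   [reduce mod 531]
reciprocity: (57/531) = +1·(531/57) since 57 mod 4 = 1, 531 mod 4 = 3; sign now +1
(531/57) = (18/57)   [reduce mod 57]
18 = 2^1·9; (2/57) = +1 since 57 mod 8 = 1, so (18/57) = (+1)^1·(9/57); sign now +1
reciprocity: (9/57) = +1·(57/9) since 9 mod 4 = 1, 57 mod 4 = 1; sign now +1
(57/9) = (3/9)   [reduce mod 9]
reciprocity: (3/9) = +1·(9/3) since 3 mod 4 = 3, 9 mod 4 = 1; sign now +1
(9/3) = (0/3)   [reduce mod 3]
(0/3) = 0   [gcd(a, n) > 1]; final value = 0

0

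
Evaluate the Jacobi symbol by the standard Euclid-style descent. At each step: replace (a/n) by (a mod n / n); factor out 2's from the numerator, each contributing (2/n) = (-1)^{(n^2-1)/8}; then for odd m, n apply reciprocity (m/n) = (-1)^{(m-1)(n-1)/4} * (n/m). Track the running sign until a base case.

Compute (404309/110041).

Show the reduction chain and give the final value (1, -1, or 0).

-1

(404309/110041): 404309 mod 110041 = 74186, so (404309/110041) = (74186/110041)
factor out 2^1: 74186 = 2^1·37093; with 110041 mod 8 = 1, (2/110041) = +1; sign now +1; continue with (37093/110041)
flip (37093/110041) -> (110041/37093): both odd, 37093 mod 4 = 1, 110041 mod 4 = 1, so the flip contributes +1; sign now +1
(110041/37093): 110041 mod 37093 = 35855, so (110041/37093) = (35855/37093)
flip (35855/37093) -> (37093/35855): both odd, 35855 mod 4 = 3, 37093 mod 4 = 1, so the flip contributes +1; sign now +1
(37093/35855): 37093 mod 35855 = 1238, so (37093/35855) = (1238/35855)
factor out 2^1: 1238 = 2^1·619; with 35855 mod 8 = 7, (2/35855) = +1; sign now +1; continue with (619/35855)
flip (619/35855) -> (35855/619): both odd, 619 mod 4 = 3, 35855 mod 4 = 3, so the flip contributes -1; sign now -1
(35855/619): 35855 mod 619 = 572, so (35855/619) = (572/619)
factor out 2^2: 572 = 2^2·143; with 619 mod 8 = 3, (2/619) = -1; sign now -1; continue with (143/619)
flip (143/619) -> (619/143): both odd, 143 mod 4 = 3, 619 mod 4 = 3, so the flip contributes -1; sign now +1
(619/143): 619 mod 143 = 47, so (619/143) = (47/143)
flip (47/143) -> (143/47): both odd, 47 mod 4 = 3, 143 mod 4 = 3, so the flip contributes -1; sign now -1
(143/47): 143 mod 47 = 2, so (143/47) = (2/47)
factor out 2^1: 2 = 2^1·1; with 47 mod 8 = 7, (2/47) = +1; sign now -1; continue with (1/47)
reached (1/47) = 1, so the symbol is -1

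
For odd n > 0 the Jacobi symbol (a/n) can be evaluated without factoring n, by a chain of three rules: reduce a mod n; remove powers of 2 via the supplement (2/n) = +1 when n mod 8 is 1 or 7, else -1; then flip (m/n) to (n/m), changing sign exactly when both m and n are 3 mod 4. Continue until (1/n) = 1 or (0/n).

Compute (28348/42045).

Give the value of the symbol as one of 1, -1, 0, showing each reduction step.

28348 = 2^2·7087; (2/42045) = -1 since 42045 mod 8 = 5, so (28348/42045) = (-1)^2·(7087/42045); sign now +1
reciprocity: (7087/42045) = +1·(42045/7087) since 7087 mod 4 = 3, 42045 mod 4 = 1; sign now +1
(42045/7087) = (6610/7087)   [reduce mod 7087]
6610 = 2^1·3305; (2/7087) = +1 since 7087 mod 8 = 7, so (6610/7087) = (+1)^1·(3305/7087); sign now +1
reciprocity: (3305/7087) = +1·(7087/3305) since 3305 mod 4 = 1, 7087 mod 4 = 3; sign now +1
(7087/3305) = (477/3305)   [reduce mod 3305]
reciprocity: (477/3305) = +1·(3305/477) since 477 mod 4 = 1, 3305 mod 4 = 1; sign now +1
(3305/477) = (443/477)   [reduce mod 477]
reciprocity: (443/477) = +1·(477/443) since 443 mod 4 = 3, 477 mod 4 = 1; sign now +1
(477/443) = (34/443)   [reduce mod 443]
34 = 2^1·17; (2/443) = -1 since 443 mod 8 = 3, so (34/443) = (-1)^1·(17/443); sign now -1
reciprocity: (17/443) = +1·(443/17) since 17 mod 4 = 1, 443 mod 4 = 3; sign now -1
(443/17) = (1/17)   [reduce mod 17]
(1/17) = 1; final value = sign = -1

-1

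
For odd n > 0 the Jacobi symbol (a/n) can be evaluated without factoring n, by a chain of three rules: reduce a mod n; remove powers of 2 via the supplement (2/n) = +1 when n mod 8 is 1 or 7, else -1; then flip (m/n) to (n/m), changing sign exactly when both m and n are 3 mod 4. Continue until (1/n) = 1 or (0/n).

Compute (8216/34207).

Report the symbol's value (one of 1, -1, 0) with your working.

factor out 2^3: 8216 = 2^3·1027; with 34207 mod 8 = 7, (2/34207) = +1; sign now +1; continue with (1027/34207)
flip (1027/34207) -> (34207/1027): both odd, 1027 mod 4 = 3, 34207 mod 4 = 3, so the flip contributes -1; sign now -1
(34207/1027): 34207 mod 1027 = 316, so (34207/1027) = (316/1027)
factor out 2^2: 316 = 2^2·79; with 1027 mod 8 = 3, (2/1027) = -1; sign now -1; continue with (79/1027)
flip (79/1027) -> (1027/79): both odd, 79 mod 4 = 3, 1027 mod 4 = 3, so the flip contributes -1; sign now +1
(1027/79): 1027 mod 79 = 0, so (1027/79) = (0/79)
reached (0/79); gcd(a, n) > 1, so (0/79) = 0 and the symbol is 0

0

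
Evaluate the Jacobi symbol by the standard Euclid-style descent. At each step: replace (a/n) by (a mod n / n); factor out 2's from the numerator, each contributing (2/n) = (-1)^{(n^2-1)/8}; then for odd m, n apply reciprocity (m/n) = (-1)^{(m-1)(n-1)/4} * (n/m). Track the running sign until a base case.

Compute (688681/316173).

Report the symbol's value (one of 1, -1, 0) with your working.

-1

(688681/316173) = (56335/316173)   [reduce mod 316173]
reciprocity: (56335/316173) = +1·(316173/56335) since 56335 mod 4 = 3, 316173 mod 4 = 1; sign now +1
(316173/56335) = (34498/56335)   [reduce mod 56335]
34498 = 2^1·17249; (2/56335) = +1 since 56335 mod 8 = 7, so (34498/56335) = (+1)^1·(17249/56335); sign now +1
reciprocity: (17249/56335) = +1·(56335/17249) since 17249 mod 4 = 1, 56335 mod 4 = 3; sign now +1
(56335/17249) = (4588/17249)   [reduce mod 17249]
4588 = 2^2·1147; (2/17249) = +1 since 17249 mod 8 = 1, so (4588/17249) = (+1)^2·(1147/17249); sign now +1
reciprocity: (1147/17249) = +1·(17249/1147) since 1147 mod 4 = 3, 17249 mod 4 = 1; sign now +1
(17249/1147) = (44/1147)   [reduce mod 1147]
44 = 2^2·11; (2/1147) = -1 since 1147 mod 8 = 3, so (44/1147) = (-1)^2·(11/1147); sign now +1
reciprocity: (11/1147) = -1·(1147/11) since 11 mod 4 = 3, 1147 mod 4 = 3; sign now -1
(1147/11) = (3/11)   [reduce mod 11]
reciprocity: (3/11) = -1·(11/3) since 3 mod 4 = 3, 11 mod 4 = 3; sign now +1
(11/3) = (2/3)   [reduce mod 3]
2 = 2^1·1; (2/3) = -1 since 3 mod 8 = 3, so (2/3) = (-1)^1·(1/3); sign now -1
(1/3) = 1; final value = sign = -1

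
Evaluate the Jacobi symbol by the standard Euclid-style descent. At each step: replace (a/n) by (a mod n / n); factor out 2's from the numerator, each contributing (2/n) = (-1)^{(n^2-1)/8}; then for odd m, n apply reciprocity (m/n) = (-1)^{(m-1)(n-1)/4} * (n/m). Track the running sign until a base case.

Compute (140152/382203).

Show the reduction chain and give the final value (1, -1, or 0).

1

140152 = 2^3·17519; (2/382203) = -1 since 382203 mod 8 = 3, so (140152/382203) = (-1)^3·(17519/382203); sign now -1
reciprocity: (17519/382203) = -1·(382203/17519) since 17519 mod 4 = 3, 382203 mod 4 = 3; sign now +1
(382203/17519) = (14304/17519)   [reduce mod 17519]
14304 = 2^5·447; (2/17519) = +1 since 17519 mod 8 = 7, so (14304/17519) = (+1)^5·(447/17519); sign now +1
reciprocity: (447/17519) = -1·(17519/447) since 447 mod 4 = 3, 17519 mod 4 = 3; sign now -1
(17519/447) = (86/447)   [reduce mod 447]
86 = 2^1·43; (2/447) = +1 since 447 mod 8 = 7, so (86/447) = (+1)^1·(43/447); sign now -1
reciprocity: (43/447) = -1·(447/43) since 43 mod 4 = 3, 447 mod 4 = 3; sign now +1
(447/43) = (17/43)   [reduce mod 43]
reciprocity: (17/43) = +1·(43/17) since 17 mod 4 = 1, 43 mod 4 = 3; sign now +1
(43/17) = (9/17)   [reduce mod 17]
reciprocity: (9/17) = +1·(17/9) since 9 mod 4 = 1, 17 mod 4 = 1; sign now +1
(17/9) = (8/9)   [reduce mod 9]
8 = 2^3·1; (2/9) = +1 since 9 mod 8 = 1, so (8/9) = (+1)^3·(1/9); sign now +1
(1/9) = 1; final value = sign = +1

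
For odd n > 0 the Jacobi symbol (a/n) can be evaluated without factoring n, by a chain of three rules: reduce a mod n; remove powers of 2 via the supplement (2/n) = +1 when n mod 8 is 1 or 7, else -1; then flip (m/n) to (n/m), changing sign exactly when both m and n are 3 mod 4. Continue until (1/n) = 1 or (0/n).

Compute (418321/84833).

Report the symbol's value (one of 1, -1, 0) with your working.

(418321/84833) = (78989/84833)   [reduce mod 84833]
reciprocity: (78989/84833) = +1·(84833/78989) since 78989 mod 4 = 1, 84833 mod 4 = 1; sign now +1
(84833/78989) = (5844/78989)   [reduce mod 78989]
5844 = 2^2·1461; (2/78989) = -1 since 78989 mod 8 = 5, so (5844/78989) = (-1)^2·(1461/78989); sign now +1
reciprocity: (1461/78989) = +1·(78989/1461) since 1461 mod 4 = 1, 78989 mod 4 = 1; sign now +1
(78989/1461) = (95/1461)   [reduce mod 1461]
reciprocity: (95/1461) = +1·(1461/95) since 95 mod 4 = 3, 1461 mod 4 = 1; sign now +1
(1461/95) = (36/95)   [reduce mod 95]
36 = 2^2·9; (2/95) = +1 since 95 mod 8 = 7, so (36/95) = (+1)^2·(9/95); sign now +1
reciprocity: (9/95) = +1·(95/9) since 9 mod 4 = 1, 95 mod 4 = 3; sign now +1
(95/9) = (5/9)   [reduce mod 9]
reciprocity: (5/9) = +1·(9/5) since 5 mod 4 = 1, 9 mod 4 = 1; sign now +1
(9/5) = (4/5)   [reduce mod 5]
4 = 2^2·1; (2/5) = -1 since 5 mod 8 = 5, so (4/5) = (-1)^2·(1/5); sign now +1
(1/5) = 1; final value = sign = +1

1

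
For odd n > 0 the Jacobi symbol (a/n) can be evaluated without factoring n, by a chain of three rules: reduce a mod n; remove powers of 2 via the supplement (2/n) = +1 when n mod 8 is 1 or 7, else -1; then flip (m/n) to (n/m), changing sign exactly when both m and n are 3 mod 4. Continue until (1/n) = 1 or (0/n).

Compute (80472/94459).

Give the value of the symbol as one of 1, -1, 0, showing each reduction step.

1

80472 = 2^3·10059; (2/94459) = -1 since 94459 mod 8 = 3, so (80472/94459) = (-1)^3·(10059/94459); sign now -1
reciprocity: (10059/94459) = -1·(94459/10059) since 10059 mod 4 = 3, 94459 mod 4 = 3; sign now +1
(94459/10059) = (3928/10059)   [reduce mod 10059]
3928 = 2^3·491; (2/10059) = -1 since 10059 mod 8 = 3, so (3928/10059) = (-1)^3·(491/10059); sign now -1
reciprocity: (491/10059) = -1·(10059/491) since 491 mod 4 = 3, 10059 mod 4 = 3; sign now +1
(10059/491) = (239/491)   [reduce mod 491]
reciprocity: (239/491) = -1·(491/239) since 239 mod 4 = 3, 491 mod 4 = 3; sign now -1
(491/239) = (13/239)   [reduce mod 239]
reciprocity: (13/239) = +1·(239/13) since 13 mod 4 = 1, 239 mod 4 = 3; sign now -1
(239/13) = (5/13)   [reduce mod 13]
reciprocity: (5/13) = +1·(13/5) since 5 mod 4 = 1, 13 mod 4 = 1; sign now -1
(13/5) = (3/5)   [reduce mod 5]
reciprocity: (3/5) = +1·(5/3) since 3 mod 4 = 3, 5 mod 4 = 1; sign now -1
(5/3) = (2/3)   [reduce mod 3]
2 = 2^1·1; (2/3) = -1 since 3 mod 8 = 3, so (2/3) = (-1)^1·(1/3); sign now +1
(1/3) = 1; final value = sign = +1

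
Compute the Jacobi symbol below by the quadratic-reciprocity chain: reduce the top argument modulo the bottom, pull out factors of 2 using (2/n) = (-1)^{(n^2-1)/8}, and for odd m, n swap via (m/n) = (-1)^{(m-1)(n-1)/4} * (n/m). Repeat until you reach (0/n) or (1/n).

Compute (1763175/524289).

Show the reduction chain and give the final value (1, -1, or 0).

(1763175/524289): 1763175 mod 524289 = 190308, so (1763175/524289) = (190308/524289)
factor out 2^2: 190308 = 2^2·47577; with 524289 mod 8 = 1, (2/524289) = +1; sign now +1; continue with (47577/524289)
flip (47577/524289) -> (524289/47577): both odd, 47577 mod 4 = 1, 524289 mod 4 = 1, so the flip contributes +1; sign now +1
(524289/47577): 524289 mod 47577 = 942, so (524289/47577) = (942/47577)
factor out 2^1: 942 = 2^1·471; with 47577 mod 8 = 1, (2/47577) = +1; sign now +1; continue with (471/47577)
flip (471/47577) -> (47577/471): both odd, 471 mod 4 = 3, 47577 mod 4 = 1, so the flip contributes +1; sign now +1
(47577/471): 47577 mod 471 = 6, so (47577/471) = (6/471)
factor out 2^1: 6 = 2^1·3; with 471 mod 8 = 7, (2/471) = +1; sign now +1; continue with (3/471)
flip (3/471) -> (471/3): both odd, 3 mod 4 = 3, 471 mod 4 = 3, so the flip contributes -1; sign now -1
(471/3): 471 mod 3 = 0, so (471/3) = (0/3)
reached (0/3); gcd(a, n) > 1, so (0/3) = 0 and the symbol is 0

0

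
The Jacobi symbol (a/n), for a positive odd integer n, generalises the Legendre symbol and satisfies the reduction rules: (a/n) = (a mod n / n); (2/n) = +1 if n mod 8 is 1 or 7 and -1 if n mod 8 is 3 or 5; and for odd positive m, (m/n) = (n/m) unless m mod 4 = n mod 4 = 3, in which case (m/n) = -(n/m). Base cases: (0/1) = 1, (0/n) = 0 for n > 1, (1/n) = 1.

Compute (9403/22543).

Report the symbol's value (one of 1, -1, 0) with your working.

-1

reciprocity: (9403/22543) = -1·(22543/9403) since 9403 mod 4 = 3, 22543 mod 4 = 3; sign now -1
(22543/9403) = (3737/9403)   [reduce mod 9403]
reciprocity: (3737/9403) = +1·(9403/3737) since 3737 mod 4 = 1, 9403 mod 4 = 3; sign now -1
(9403/3737) = (1929/3737)   [reduce mod 3737]
reciprocity: (1929/3737) = +1·(3737/1929) since 1929 mod 4 = 1, 3737 mod 4 = 1; sign now -1
(3737/1929) = (1808/1929)   [reduce mod 1929]
1808 = 2^4·113; (2/1929) = +1 since 1929 mod 8 = 1, so (1808/1929) = (+1)^4·(113/1929); sign now -1
reciprocity: (113/1929) = +1·(1929/113) since 113 mod 4 = 1, 1929 mod 4 = 1; sign now -1
(1929/113) = (8/113)   [reduce mod 113]
8 = 2^3·1; (2/113) = +1 since 113 mod 8 = 1, so (8/113) = (+1)^3·(1/113); sign now -1
(1/113) = 1; final value = sign = -1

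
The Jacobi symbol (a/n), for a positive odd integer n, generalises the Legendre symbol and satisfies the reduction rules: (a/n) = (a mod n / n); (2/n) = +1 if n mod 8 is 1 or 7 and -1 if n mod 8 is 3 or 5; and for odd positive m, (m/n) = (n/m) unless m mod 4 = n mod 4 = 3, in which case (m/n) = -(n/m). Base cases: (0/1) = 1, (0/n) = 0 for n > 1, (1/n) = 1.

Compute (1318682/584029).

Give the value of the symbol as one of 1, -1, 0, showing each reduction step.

-1

(1318682/584029) = (150624/584029)   [reduce mod 584029]
150624 = 2^5·4707; (2/584029) = -1 since 584029 mod 8 = 5, so (150624/584029) = (-1)^5·(4707/584029); sign now -1
reciprocity: (4707/584029) = +1·(584029/4707) since 4707 mod 4 = 3, 584029 mod 4 = 1; sign now -1
(584029/4707) = (361/4707)   [reduce mod 4707]
reciprocity: (361/4707) = +1·(4707/361) since 361 mod 4 = 1, 4707 mod 4 = 3; sign now -1
(4707/361) = (14/361)   [reduce mod 361]
14 = 2^1·7; (2/361) = +1 since 361 mod 8 = 1, so (14/361) = (+1)^1·(7/361); sign now -1
reciprocity: (7/361) = +1·(361/7) since 7 mod 4 = 3, 361 mod 4 = 1; sign now -1
(361/7) = (4/7)   [reduce mod 7]
4 = 2^2·1; (2/7) = +1 since 7 mod 8 = 7, so (4/7) = (+1)^2·(1/7); sign now -1
(1/7) = 1; final value = sign = -1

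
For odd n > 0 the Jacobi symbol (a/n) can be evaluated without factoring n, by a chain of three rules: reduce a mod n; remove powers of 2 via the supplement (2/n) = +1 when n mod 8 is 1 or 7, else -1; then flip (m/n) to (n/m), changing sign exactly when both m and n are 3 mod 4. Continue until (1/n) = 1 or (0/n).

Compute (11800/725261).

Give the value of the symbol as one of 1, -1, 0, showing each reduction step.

factor out 2^3: 11800 = 2^3·1475; with 725261 mod 8 = 5, (2/725261) = -1; sign now -1; continue with (1475/725261)
flip (1475/725261) -> (725261/1475): both odd, 1475 mod 4 = 3, 725261 mod 4 = 1, so the flip contributes +1; sign now -1
(725261/1475): 725261 mod 1475 = 1036, so (725261/1475) = (1036/1475)
factor out 2^2: 1036 = 2^2·259; with 1475 mod 8 = 3, (2/1475) = -1; sign now -1; continue with (259/1475)
flip (259/1475) -> (1475/259): both odd, 259 mod 4 = 3, 1475 mod 4 = 3, so the flip contributes -1; sign now +1
(1475/259): 1475 mod 259 = 180, so (1475/259) = (180/259)
factor out 2^2: 180 = 2^2·45; with 259 mod 8 = 3, (2/259) = -1; sign now +1; continue with (45/259)
flip (45/259) -> (259/45): both odd, 45 mod 4 = 1, 259 mod 4 = 3, so the flip contributes +1; sign now +1
(259/45): 259 mod 45 = 34, so (259/45) = (34/45)
factor out 2^1: 34 = 2^1·17; with 45 mod 8 = 5, (2/45) = -1; sign now -1; continue with (17/45)
flip (17/45) -> (45/17): both odd, 17 mod 4 = 1, 45 mod 4 = 1, so the flip contributes +1; sign now -1
(45/17): 45 mod 17 = 11, so (45/17) = (11/17)
flip (11/17) -> (17/11): both odd, 11 mod 4 = 3, 17 mod 4 = 1, so the flip contributes +1; sign now -1
(17/11): 17 mod 11 = 6, so (17/11) = (6/11)
factor out 2^1: 6 = 2^1·3; with 11 mod 8 = 3, (2/11) = -1; sign now +1; continue with (3/11)
flip (3/11) -> (11/3): both odd, 3 mod 4 = 3, 11 mod 4 = 3, so the flip contributes -1; sign now -1
(11/3): 11 mod 3 = 2, so (11/3) = (2/3)
factor out 2^1: 2 = 2^1·1; with 3 mod 8 = 3, (2/3) = -1; sign now +1; continue with (1/3)
reached (1/3) = 1, so the symbol is +1

1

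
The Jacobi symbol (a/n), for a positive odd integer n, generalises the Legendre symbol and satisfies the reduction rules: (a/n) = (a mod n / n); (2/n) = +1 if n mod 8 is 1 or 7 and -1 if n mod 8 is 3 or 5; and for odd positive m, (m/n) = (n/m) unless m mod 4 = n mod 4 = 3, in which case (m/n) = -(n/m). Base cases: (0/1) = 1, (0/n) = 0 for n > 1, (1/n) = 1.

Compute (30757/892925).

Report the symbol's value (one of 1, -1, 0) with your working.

1

flip (30757/892925) -> (892925/30757): both odd, 30757 mod 4 = 1, 892925 mod 4 = 1, so the flip contributes +1; sign now +1
(892925/30757): 892925 mod 30757 = 972, so (892925/30757) = (972/30757)
factor out 2^2: 972 = 2^2·243; with 30757 mod 8 = 5, (2/30757) = -1; sign now +1; continue with (243/30757)
flip (243/30757) -> (30757/243): both odd, 243 mod 4 = 3, 30757 mod 4 = 1, so the flip contributes +1; sign now +1
(30757/243): 30757 mod 243 = 139, so (30757/243) = (139/243)
flip (139/243) -> (243/139): both odd, 139 mod 4 = 3, 243 mod 4 = 3, so the flip contributes -1; sign now -1
(243/139): 243 mod 139 = 104, so (243/139) = (104/139)
factor out 2^3: 104 = 2^3·13; with 139 mod 8 = 3, (2/139) = -1; sign now +1; continue with (13/139)
flip (13/139) -> (139/13): both odd, 13 mod 4 = 1, 139 mod 4 = 3, so the flip contributes +1; sign now +1
(139/13): 139 mod 13 = 9, so (139/13) = (9/13)
flip (9/13) -> (13/9): both odd, 9 mod 4 = 1, 13 mod 4 = 1, so the flip contributes +1; sign now +1
(13/9): 13 mod 9 = 4, so (13/9) = (4/9)
factor out 2^2: 4 = 2^2·1; with 9 mod 8 = 1, (2/9) = +1; sign now +1; continue with (1/9)
reached (1/9) = 1, so the symbol is +1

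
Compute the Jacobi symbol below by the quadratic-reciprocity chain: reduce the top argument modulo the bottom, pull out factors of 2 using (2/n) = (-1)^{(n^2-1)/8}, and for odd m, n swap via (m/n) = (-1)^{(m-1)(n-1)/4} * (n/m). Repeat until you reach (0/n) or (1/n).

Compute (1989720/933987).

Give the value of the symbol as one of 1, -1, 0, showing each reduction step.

0

(1989720/933987): 1989720 mod 933987 = 121746, so (1989720/933987) = (121746/933987)
factor out 2^1: 121746 = 2^1·60873; with 933987 mod 8 = 3, (2/933987) = -1; sign now -1; continue with (60873/933987)
flip (60873/933987) -> (933987/60873): both odd, 60873 mod 4 = 1, 933987 mod 4 = 3, so the flip contributes +1; sign now -1
(933987/60873): 933987 mod 60873 = 20892, so (933987/60873) = (20892/60873)
factor out 2^2: 20892 = 2^2·5223; with 60873 mod 8 = 1, (2/60873) = +1; sign now -1; continue with (5223/60873)
flip (5223/60873) -> (60873/5223): both odd, 5223 mod 4 = 3, 60873 mod 4 = 1, so the flip contributes +1; sign now -1
(60873/5223): 60873 mod 5223 = 3420, so (60873/5223) = (3420/5223)
factor out 2^2: 3420 = 2^2·855; with 5223 mod 8 = 7, (2/5223) = +1; sign now -1; continue with (855/5223)
flip (855/5223) -> (5223/855): both odd, 855 mod 4 = 3, 5223 mod 4 = 3, so the flip contributes -1; sign now +1
(5223/855): 5223 mod 855 = 93, so (5223/855) = (93/855)
flip (93/855) -> (855/93): both odd, 93 mod 4 = 1, 855 mod 4 = 3, so the flip contributes +1; sign now +1
(855/93): 855 mod 93 = 18, so (855/93) = (18/93)
factor out 2^1: 18 = 2^1·9; with 93 mod 8 = 5, (2/93) = -1; sign now -1; continue with (9/93)
flip (9/93) -> (93/9): both odd, 9 mod 4 = 1, 93 mod 4 = 1, so the flip contributes +1; sign now -1
(93/9): 93 mod 9 = 3, so (93/9) = (3/9)
flip (3/9) -> (9/3): both odd, 3 mod 4 = 3, 9 mod 4 = 1, so the flip contributes +1; sign now -1
(9/3): 9 mod 3 = 0, so (9/3) = (0/3)
reached (0/3); gcd(a, n) > 1, so (0/3) = 0 and the symbol is 0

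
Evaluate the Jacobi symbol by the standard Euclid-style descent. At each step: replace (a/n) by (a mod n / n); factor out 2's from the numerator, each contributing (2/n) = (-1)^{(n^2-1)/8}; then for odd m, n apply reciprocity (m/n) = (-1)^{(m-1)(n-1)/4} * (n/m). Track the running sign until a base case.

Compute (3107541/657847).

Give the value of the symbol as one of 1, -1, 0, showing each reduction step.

(3107541/657847): 3107541 mod 657847 = 476153, so (3107541/657847) = (476153/657847)
flip (476153/657847) -> (657847/476153): both odd, 476153 mod 4 = 1, 657847 mod 4 = 3, so the flip contributes +1; sign now +1
(657847/476153): 657847 mod 476153 = 181694, so (657847/476153) = (181694/476153)
factor out 2^1: 181694 = 2^1·90847; with 476153 mod 8 = 1, (2/476153) = +1; sign now +1; continue with (90847/476153)
flip (90847/476153) -> (476153/90847): both odd, 90847 mod 4 = 3, 476153 mod 4 = 1, so the flip contributes +1; sign now +1
(476153/90847): 476153 mod 90847 = 21918, so (476153/90847) = (21918/90847)
factor out 2^1: 21918 = 2^1·10959; with 90847 mod 8 = 7, (2/90847) = +1; sign now +1; continue with (10959/90847)
flip (10959/90847) -> (90847/10959): both odd, 10959 mod 4 = 3, 90847 mod 4 = 3, so the flip contributes -1; sign now -1
(90847/10959): 90847 mod 10959 = 3175, so (90847/10959) = (3175/10959)
flip (3175/10959) -> (10959/3175): both odd, 3175 mod 4 = 3, 10959 mod 4 = 3, so the flip contributes -1; sign now +1
(10959/3175): 10959 mod 3175 = 1434, so (10959/3175) = (1434/3175)
factor out 2^1: 1434 = 2^1·717; with 3175 mod 8 = 7, (2/3175) = +1; sign now +1; continue with (717/3175)
flip (717/3175) -> (3175/717): both odd, 717 mod 4 = 1, 3175 mod 4 = 3, so the flip contributes +1; sign now +1
(3175/717): 3175 mod 717 = 307, so (3175/717) = (307/717)
flip (307/717) -> (717/307): both odd, 307 mod 4 = 3, 717 mod 4 = 1, so the flip contributes +1; sign now +1
(717/307): 717 mod 307 = 103, so (717/307) = (103/307)
flip (103/307) -> (307/103): both odd, 103 mod 4 = 3, 307 mod 4 = 3, so the flip contributes -1; sign now -1
(307/103): 307 mod 103 = 101, so (307/103) = (101/103)
flip (101/103) -> (103/101): both odd, 101 mod 4 = 1, 103 mod 4 = 3, so the flip contributes +1; sign now -1
(103/101): 103 mod 101 = 2, so (103/101) = (2/101)
factor out 2^1: 2 = 2^1·1; with 101 mod 8 = 5, (2/101) = -1; sign now +1; continue with (1/101)
reached (1/101) = 1, so the symbol is +1

1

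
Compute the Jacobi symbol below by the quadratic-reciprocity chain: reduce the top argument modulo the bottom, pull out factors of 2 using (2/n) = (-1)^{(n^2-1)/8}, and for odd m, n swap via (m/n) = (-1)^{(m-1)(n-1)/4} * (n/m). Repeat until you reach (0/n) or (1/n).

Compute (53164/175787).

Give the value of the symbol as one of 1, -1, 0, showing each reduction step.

factor out 2^2: 53164 = 2^2·13291; with 175787 mod 8 = 3, (2/175787) = -1; sign now +1; continue with (13291/175787)
flip (13291/175787) -> (175787/13291): both odd, 13291 mod 4 = 3, 175787 mod 4 = 3, so the flip contributes -1; sign now -1
(175787/13291): 175787 mod 13291 = 3004, so (175787/13291) = (3004/13291)
factor out 2^2: 3004 = 2^2·751; with 13291 mod 8 = 3, (2/13291) = -1; sign now -1; continue with (751/13291)
flip (751/13291) -> (13291/751): both odd, 751 mod 4 = 3, 13291 mod 4 = 3, so the flip contributes -1; sign now +1
(13291/751): 13291 mod 751 = 524, so (13291/751) = (524/751)
factor out 2^2: 524 = 2^2·131; with 751 mod 8 = 7, (2/751) = +1; sign now +1; continue with (131/751)
flip (131/751) -> (751/131): both odd, 131 mod 4 = 3, 751 mod 4 = 3, so the flip contributes -1; sign now -1
(751/131): 751 mod 131 = 96, so (751/131) = (96/131)
factor out 2^5: 96 = 2^5·3; with 131 mod 8 = 3, (2/131) = -1; sign now +1; continue with (3/131)
flip (3/131) -> (131/3): both odd, 3 mod 4 = 3, 131 mod 4 = 3, so the flip contributes -1; sign now -1
(131/3): 131 mod 3 = 2, so (131/3) = (2/3)
factor out 2^1: 2 = 2^1·1; with 3 mod 8 = 3, (2/3) = -1; sign now +1; continue with (1/3)
reached (1/3) = 1, so the symbol is +1

1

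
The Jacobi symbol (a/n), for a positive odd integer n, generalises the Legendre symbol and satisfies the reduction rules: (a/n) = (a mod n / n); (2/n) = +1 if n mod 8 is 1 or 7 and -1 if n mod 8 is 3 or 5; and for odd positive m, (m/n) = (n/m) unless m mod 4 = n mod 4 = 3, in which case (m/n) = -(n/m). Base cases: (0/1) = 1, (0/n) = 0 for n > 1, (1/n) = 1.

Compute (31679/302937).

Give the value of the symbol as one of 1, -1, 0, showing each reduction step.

reciprocity: (31679/302937) = +1·(302937/31679) since 31679 mod 4 = 3, 302937 mod 4 = 1; sign now +1
(302937/31679) = (17826/31679)   [reduce mod 31679]
17826 = 2^1·8913; (2/31679) = +1 since 31679 mod 8 = 7, so (17826/31679) = (+1)^1·(8913/31679); sign now +1
reciprocity: (8913/31679) = +1·(31679/8913) since 8913 mod 4 = 1, 31679 mod 4 = 3; sign now +1
(31679/8913) = (4940/8913)   [reduce mod 8913]
4940 = 2^2·1235; (2/8913) = +1 since 8913 mod 8 = 1, so (4940/8913) = (+1)^2·(1235/8913); sign now +1
reciprocity: (1235/8913) = +1·(8913/1235) since 1235 mod 4 = 3, 8913 mod 4 = 1; sign now +1
(8913/1235) = (268/1235)   [reduce mod 1235]
268 = 2^2·67; (2/1235) = -1 since 1235 mod 8 = 3, so (268/1235) = (-1)^2·(67/1235); sign now +1
reciprocity: (67/1235) = -1·(1235/67) since 67 mod 4 = 3, 1235 mod 4 = 3; sign now -1
(1235/67) = (29/67)   [reduce mod 67]
reciprocity: (29/67) = +1·(67/29) since 29 mod 4 = 1, 67 mod 4 = 3; sign now -1
(67/29) = (9/29)   [reduce mod 29]
reciprocity: (9/29) = +1·(29/9) since 9 mod 4 = 1, 29 mod 4 = 1; sign now -1
(29/9) = (2/9)   [reduce mod 9]
2 = 2^1·1; (2/9) = +1 since 9 mod 8 = 1, so (2/9) = (+1)^1·(1/9); sign now -1
(1/9) = 1; final value = sign = -1

-1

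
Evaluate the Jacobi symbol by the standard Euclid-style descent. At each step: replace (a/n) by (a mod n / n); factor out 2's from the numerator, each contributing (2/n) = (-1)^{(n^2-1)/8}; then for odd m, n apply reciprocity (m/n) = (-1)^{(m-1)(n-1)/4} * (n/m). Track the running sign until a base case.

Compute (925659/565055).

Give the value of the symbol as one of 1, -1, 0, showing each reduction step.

-1

(925659/565055) = (360604/565055)   [reduce mod 565055]
360604 = 2^2·90151; (2/565055) = +1 since 565055 mod 8 = 7, so (360604/565055) = (+1)^2·(90151/565055); sign now +1
reciprocity: (90151/565055) = -1·(565055/90151) since 90151 mod 4 = 3, 565055 mod 4 = 3; sign now -1
(565055/90151) = (24149/90151)   [reduce mod 90151]
reciprocity: (24149/90151) = +1·(90151/24149) since 24149 mod 4 = 1, 90151 mod 4 = 3; sign now -1
(90151/24149) = (17704/24149)   [reduce mod 24149]
17704 = 2^3·2213; (2/24149) = -1 since 24149 mod 8 = 5, so (17704/24149) = (-1)^3·(2213/24149); sign now +1
reciprocity: (2213/24149) = +1·(24149/2213) since 2213 mod 4 = 1, 24149 mod 4 = 1; sign now +1
(24149/2213) = (2019/2213)   [reduce mod 2213]
reciprocity: (2019/2213) = +1·(2213/2019) since 2019 mod 4 = 3, 2213 mod 4 = 1; sign now +1
(2213/2019) = (194/2019)   [reduce mod 2019]
194 = 2^1·97; (2/2019) = -1 since 2019 mod 8 = 3, so (194/2019) = (-1)^1·(97/2019); sign now -1
reciprocity: (97/2019) = +1·(2019/97) since 97 mod 4 = 1, 2019 mod 4 = 3; sign now -1
(2019/97) = (79/97)   [reduce mod 97]
reciprocity: (79/97) = +1·(97/79) since 79 mod 4 = 3, 97 mod 4 = 1; sign now -1
(97/79) = (18/79)   [reduce mod 79]
18 = 2^1·9; (2/79) = +1 since 79 mod 8 = 7, so (18/79) = (+1)^1·(9/79); sign now -1
reciprocity: (9/79) = +1·(79/9) since 9 mod 4 = 1, 79 mod 4 = 3; sign now -1
(79/9) = (7/9)   [reduce mod 9]
reciprocity: (7/9) = +1·(9/7) since 7 mod 4 = 3, 9 mod 4 = 1; sign now -1
(9/7) = (2/7)   [reduce mod 7]
2 = 2^1·1; (2/7) = +1 since 7 mod 8 = 7, so (2/7) = (+1)^1·(1/7); sign now -1
(1/7) = 1; final value = sign = -1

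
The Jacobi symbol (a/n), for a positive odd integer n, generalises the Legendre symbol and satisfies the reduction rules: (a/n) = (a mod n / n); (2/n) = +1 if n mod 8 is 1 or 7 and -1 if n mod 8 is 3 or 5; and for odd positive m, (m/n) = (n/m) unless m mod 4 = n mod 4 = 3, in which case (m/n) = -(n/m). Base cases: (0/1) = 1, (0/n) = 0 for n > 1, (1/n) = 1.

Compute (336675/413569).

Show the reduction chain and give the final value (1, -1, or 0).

flip (336675/413569) -> (413569/336675): both odd, 336675 mod 4 = 3, 413569 mod 4 = 1, so the flip contributes +1; sign now +1
(413569/336675): 413569 mod 336675 = 76894, so (413569/336675) = (76894/336675)
factor out 2^1: 76894 = 2^1·38447; with 336675 mod 8 = 3, (2/336675) = -1; sign now -1; continue with (38447/336675)
flip (38447/336675) -> (336675/38447): both odd, 38447 mod 4 = 3, 336675 mod 4 = 3, so the flip contributes -1; sign now +1
(336675/38447): 336675 mod 38447 = 29099, so (336675/38447) = (29099/38447)
flip (29099/38447) -> (38447/29099): both odd, 29099 mod 4 = 3, 38447 mod 4 = 3, so the flip contributes -1; sign now -1
(38447/29099): 38447 mod 29099 = 9348, so (38447/29099) = (9348/29099)
factor out 2^2: 9348 = 2^2·2337; with 29099 mod 8 = 3, (2/29099) = -1; sign now -1; continue with (2337/29099)
flip (2337/29099) -> (29099/2337): both odd, 2337 mod 4 = 1, 29099 mod 4 = 3, so the flip contributes +1; sign now -1
(29099/2337): 29099 mod 2337 = 1055, so (29099/2337) = (1055/2337)
flip (1055/2337) -> (2337/1055): both odd, 1055 mod 4 = 3, 2337 mod 4 = 1, so the flip contributes +1; sign now -1
(2337/1055): 2337 mod 1055 = 227, so (2337/1055) = (227/1055)
flip (227/1055) -> (1055/227): both odd, 227 mod 4 = 3, 1055 mod 4 = 3, so the flip contributes -1; sign now +1
(1055/227): 1055 mod 227 = 147, so (1055/227) = (147/227)
flip (147/227) -> (227/147): both odd, 147 mod 4 = 3, 227 mod 4 = 3, so the flip contributes -1; sign now -1
(227/147): 227 mod 147 = 80, so (227/147) = (80/147)
factor out 2^4: 80 = 2^4·5; with 147 mod 8 = 3, (2/147) = -1; sign now -1; continue with (5/147)
flip (5/147) -> (147/5): both odd, 5 mod 4 = 1, 147 mod 4 = 3, so the flip contributes +1; sign now -1
(147/5): 147 mod 5 = 2, so (147/5) = (2/5)
factor out 2^1: 2 = 2^1·1; with 5 mod 8 = 5, (2/5) = -1; sign now +1; continue with (1/5)
reached (1/5) = 1, so the symbol is +1

1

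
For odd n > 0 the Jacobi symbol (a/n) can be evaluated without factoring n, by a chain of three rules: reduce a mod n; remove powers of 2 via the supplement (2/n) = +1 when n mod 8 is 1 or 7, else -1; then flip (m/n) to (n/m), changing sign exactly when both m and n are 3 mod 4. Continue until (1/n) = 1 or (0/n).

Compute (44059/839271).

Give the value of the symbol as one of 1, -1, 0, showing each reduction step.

reciprocity: (44059/839271) = -1·(839271/44059) since 44059 mod 4 = 3, 839271 mod 4 = 3; sign now -1
(839271/44059) = (2150/44059)   [reduce mod 44059]
2150 = 2^1·1075; (2/44059) = -1 since 44059 mod 8 = 3, so (2150/44059) = (-1)^1·(1075/44059); sign now +1
reciprocity: (1075/44059) = -1·(44059/1075) since 1075 mod 4 = 3, 44059 mod 4 = 3; sign now -1
(44059/1075) = (1059/1075)   [reduce mod 1075]
reciprocity: (1059/1075) = -1·(1075/1059) since 1059 mod 4 = 3, 1075 mod 4 = 3; sign now +1
(1075/1059) = (16/1059)   [reduce mod 1059]
16 = 2^4·1; (2/1059) = -1 since 1059 mod 8 = 3, so (16/1059) = (-1)^4·(1/1059); sign now +1
(1/1059) = 1; final value = sign = +1

1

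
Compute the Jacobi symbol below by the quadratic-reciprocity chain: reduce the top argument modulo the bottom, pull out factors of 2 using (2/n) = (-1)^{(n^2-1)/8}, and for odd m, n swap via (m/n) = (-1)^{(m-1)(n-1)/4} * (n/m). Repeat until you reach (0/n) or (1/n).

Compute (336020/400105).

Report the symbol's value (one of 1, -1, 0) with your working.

336020 = 2^2·84005; (2/400105) = +1 since 400105 mod 8 = 1, so (336020/400105) = (+1)^2·(84005/400105); sign now +1
reciprocity: (84005/400105) = +1·(400105/84005) since 84005 mod 4 = 1, 400105 mod 4 = 1; sign now +1
(400105/84005) = (64085/84005)   [reduce mod 84005]
reciprocity: (64085/84005) = +1·(84005/64085) since 64085 mod 4 = 1, 84005 mod 4 = 1; sign now +1
(84005/64085) = (19920/64085)   [reduce mod 64085]
19920 = 2^4·1245; (2/64085) = -1 since 64085 mod 8 = 5, so (19920/64085) = (-1)^4·(1245/64085); sign now +1
reciprocity: (1245/64085) = +1·(64085/1245) since 1245 mod 4 = 1, 64085 mod 4 = 1; sign now +1
(64085/1245) = (590/1245)   [reduce mod 1245]
590 = 2^1·295; (2/1245) = -1 since 1245 mod 8 = 5, so (590/1245) = (-1)^1·(295/1245); sign now -1
reciprocity: (295/1245) = +1·(1245/295) since 295 mod 4 = 3, 1245 mod 4 = 1; sign now -1
(1245/295) = (65/295)   [reduce mod 295]
reciprocity: (65/295) = +1·(295/65) since 65 mod 4 = 1, 295 mod 4 = 3; sign now -1
(295/65) = (35/65)   [reduce mod 65]
reciprocity: (35/65) = +1·(65/35) since 35 mod 4 = 3, 65 mod 4 = 1; sign now -1
(65/35) = (30/35)   [reduce mod 35]
30 = 2^1·15; (2/35) = -1 since 35 mod 8 = 3, so (30/35) = (-1)^1·(15/35); sign now +1
reciprocity: (15/35) = -1·(35/15) since 15 mod 4 = 3, 35 mod 4 = 3; sign now -1
(35/15) = (5/15)   [reduce mod 15]
reciprocity: (5/15) = +1·(15/5) since 5 mod 4 = 1, 15 mod 4 = 3; sign now -1
(15/5) = (0/5)   [reduce mod 5]
(0/5) = 0   [gcd(a, n) > 1]; final value = 0

0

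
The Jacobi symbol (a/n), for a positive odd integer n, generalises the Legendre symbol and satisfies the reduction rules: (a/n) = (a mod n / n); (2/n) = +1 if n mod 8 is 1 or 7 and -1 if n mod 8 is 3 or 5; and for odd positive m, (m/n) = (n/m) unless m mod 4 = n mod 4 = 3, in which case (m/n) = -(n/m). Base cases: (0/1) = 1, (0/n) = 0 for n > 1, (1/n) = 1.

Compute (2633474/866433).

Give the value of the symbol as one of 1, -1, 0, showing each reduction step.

(2633474/866433) = (34175/866433)   [reduce mod 866433]
reciprocity: (34175/866433) = +1·(866433/34175) since 34175 mod 4 = 3, 866433 mod 4 = 1; sign now +1
(866433/34175) = (12058/34175)   [reduce mod 34175]
12058 = 2^1·6029; (2/34175) = +1 since 34175 mod 8 = 7, so (12058/34175) = (+1)^1·(6029/34175); sign now +1
reciprocity: (6029/34175) = +1·(34175/6029) since 6029 mod 4 = 1, 34175 mod 4 = 3; sign now +1
(34175/6029) = (4030/6029)   [reduce mod 6029]
4030 = 2^1·2015; (2/6029) = -1 since 6029 mod 8 = 5, so (4030/6029) = (-1)^1·(2015/6029); sign now -1
reciprocity: (2015/6029) = +1·(6029/2015) since 2015 mod 4 = 3, 6029 mod 4 = 1; sign now -1
(6029/2015) = (1999/2015)   [reduce mod 2015]
reciprocity: (1999/2015) = -1·(2015/1999) since 1999 mod 4 = 3, 2015 mod 4 = 3; sign now +1
(2015/1999) = (16/1999)   [reduce mod 1999]
16 = 2^4·1; (2/1999) = +1 since 1999 mod 8 = 7, so (16/1999) = (+1)^4·(1/1999); sign now +1
(1/1999) = 1; final value = sign = +1

1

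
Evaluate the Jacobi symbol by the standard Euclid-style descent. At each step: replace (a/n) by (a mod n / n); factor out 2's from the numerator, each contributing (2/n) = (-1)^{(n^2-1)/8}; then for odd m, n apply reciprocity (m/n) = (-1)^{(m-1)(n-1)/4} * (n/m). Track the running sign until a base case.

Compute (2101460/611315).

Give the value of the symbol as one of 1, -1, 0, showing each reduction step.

0

(2101460/611315) = (267515/611315)   [reduce mod 611315]
reciprocity: (267515/611315) = -1·(611315/267515) since 267515 mod 4 = 3, 611315 mod 4 = 3; sign now -1
(611315/267515) = (76285/267515)   [reduce mod 267515]
reciprocity: (76285/267515) = +1·(267515/76285) since 76285 mod 4 = 1, 267515 mod 4 = 3; sign now -1
(267515/76285) = (38660/76285)   [reduce mod 76285]
38660 = 2^2·9665; (2/76285) = -1 since 76285 mod 8 = 5, so (38660/76285) = (-1)^2·(9665/76285); sign now -1
reciprocity: (9665/76285) = +1·(76285/9665) since 9665 mod 4 = 1, 76285 mod 4 = 1; sign now -1
(76285/9665) = (8630/9665)   [reduce mod 9665]
8630 = 2^1·4315; (2/9665) = +1 since 9665 mod 8 = 1, so (8630/9665) = (+1)^1·(4315/9665); sign now -1
reciprocity: (4315/9665) = +1·(9665/4315) since 4315 mod 4 = 3, 9665 mod 4 = 1; sign now -1
(9665/4315) = (1035/4315)   [reduce mod 4315]
reciprocity: (1035/4315) = -1·(4315/1035) since 1035 mod 4 = 3, 4315 mod 4 = 3; sign now +1
(4315/1035) = (175/1035)   [reduce mod 1035]
reciprocity: (175/1035) = -1·(1035/175) since 175 mod 4 = 3, 1035 mod 4 = 3; sign now -1
(1035/175) = (160/175)   [reduce mod 175]
160 = 2^5·5; (2/175) = +1 since 175 mod 8 = 7, so (160/175) = (+1)^5·(5/175); sign now -1
reciprocity: (5/175) = +1·(175/5) since 5 mod 4 = 1, 175 mod 4 = 3; sign now -1
(175/5) = (0/5)   [reduce mod 5]
(0/5) = 0   [gcd(a, n) > 1]; final value = 0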